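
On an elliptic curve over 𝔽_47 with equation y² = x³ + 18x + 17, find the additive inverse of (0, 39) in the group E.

-(0, 39) = (0, -39 mod 47) = (0, 8).

(0, 8)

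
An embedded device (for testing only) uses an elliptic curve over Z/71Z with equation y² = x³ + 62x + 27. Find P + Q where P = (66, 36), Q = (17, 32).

(66, 36) + (17, 32). λ = (32 - 36)/(17 - 66) ≡ 67/22 mod 71. 22⁻¹ ≡ 42 (mod 71), so λ ≡ 45.
  x = λ² - 66 - 17 = 2025 - 83 ≡ 25; y = λ·(66 - 25) - 36 ≡ 34. → (25, 34)

(25, 34)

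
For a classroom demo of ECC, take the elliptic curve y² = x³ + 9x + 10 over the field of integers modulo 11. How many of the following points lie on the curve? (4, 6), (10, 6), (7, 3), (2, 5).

2

(4, 6): 6² ≡ 3, rhs ≡ 0 → off.
(10, 6): 6² ≡ 3, rhs ≡ 0 → off.
(7, 3): 3² ≡ 9, rhs ≡ 9 → on.
(2, 5): 5² ≡ 3, rhs ≡ 3 → on.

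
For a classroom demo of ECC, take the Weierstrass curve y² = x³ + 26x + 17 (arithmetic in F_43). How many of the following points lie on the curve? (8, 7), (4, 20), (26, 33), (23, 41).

2

(8, 7): 7² ≡ 6, rhs ≡ 6 → on.
(4, 20): 20² ≡ 13, rhs ≡ 13 → on.
(26, 33): 33² ≡ 14, rhs ≡ 37 → off.
(23, 41): 41² ≡ 4, rhs ≡ 11 → off.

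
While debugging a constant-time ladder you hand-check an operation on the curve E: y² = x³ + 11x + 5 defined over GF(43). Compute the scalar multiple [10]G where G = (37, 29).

Double-and-add on 10 = (1010)₂. Start with G = (37, 29) for the leading 1-bit.
double: tangent at (37, 29): λ = (3·37² + 11)/(2·29) ≡ 33/15. 15⁻¹ ≡ 23 (mod 43) since 15·23 = 345 ≡ 1, so λ ≡ 33·23 ≡ 28.
  x = λ² - 37 - 37 = 784 - 74 ≡ 22; y = λ·(37 - 22) - 29 ≡ 4. → (22, 4)
double: tangent at (22, 4): λ = (3·22² + 11)/(2·4) ≡ 1/8. 8⁻¹ ≡ 27 (mod 43) since 8·27 = 216 ≡ 1, so λ ≡ 1·27 ≡ 27.
  x = λ² - 22 - 22 = 729 - 44 ≡ 40; y = λ·(22 - 40) - 4 ≡ 26. → (40, 26)
add G: (40, 26) + (37, 29). λ = (29 - 26)/(37 - 40) ≡ 3/40 mod 43. 40⁻¹ ≡ 14 (mod 43) since 40·14 = 560 ≡ 1, so λ ≡ 42.
  x = λ² - 40 - 37 = 1764 - 77 ≡ 10; y = λ·(40 - 10) - 26 ≡ 30. → (10, 30)
double: tangent at (10, 30): λ = (3·10² + 11)/(2·30) ≡ 10/17. 17⁻¹ ≡ 38 (mod 43) since 17·38 = 646 ≡ 1, so λ ≡ 10·38 ≡ 36.
  x = λ² - 10 - 10 = 1296 - 20 ≡ 29; y = λ·(10 - 29) - 30 ≡ 17. → (29, 17)

(29, 17)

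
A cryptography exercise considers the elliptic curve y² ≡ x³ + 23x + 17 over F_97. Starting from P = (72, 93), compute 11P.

Double-and-add on 11 = (1011)₂. Start with P = (72, 93) for the leading 1-bit.
double: tangent at (72, 93): λ = (3·72² + 23)/(2·93) ≡ 55/89. 89⁻¹ ≡ 12 (mod 97) since 89·12 = 1068 ≡ 1, so λ ≡ 55·12 ≡ 78.
  x = λ² - 72 - 72 = 6084 - 144 ≡ 23; y = λ·(72 - 23) - 93 ≡ 43. → (23, 43)
double: tangent at (23, 43): λ = (3·23² + 23)/(2·43) ≡ 58/86. 86⁻¹ ≡ 44 (mod 97), so λ ≡ 58·44 ≡ 30.
  x = λ² - 23 - 23 = 900 - 46 ≡ 78; y = λ·(23 - 78) - 43 ≡ 53. → (78, 53)
add P: (78, 53) + (72, 93). λ = (93 - 53)/(72 - 78) ≡ 40/91 mod 97. 91⁻¹ ≡ 16 (mod 97), so λ ≡ 58.
  x = λ² - 78 - 72 = 3364 - 150 ≡ 13; y = λ·(78 - 13) - 53 ≡ 31. → (13, 31)
double: tangent at (13, 31): λ = (3·13² + 23)/(2·31) ≡ 45/62. 62⁻¹ ≡ 36 (mod 97), so λ ≡ 45·36 ≡ 68.
  x = λ² - 13 - 13 = 4624 - 26 ≡ 39; y = λ·(13 - 39) - 31 ≡ 44. → (39, 44)
add P: (39, 44) + (72, 93). λ = (93 - 44)/(72 - 39) ≡ 49/33 mod 97. 33⁻¹ ≡ 50 (mod 97), so λ ≡ 25.
  x = λ² - 39 - 72 = 625 - 111 ≡ 29; y = λ·(39 - 29) - 44 ≡ 12. → (29, 12)

(29, 12)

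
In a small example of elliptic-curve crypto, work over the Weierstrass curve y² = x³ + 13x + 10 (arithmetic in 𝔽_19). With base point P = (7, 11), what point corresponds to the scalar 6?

(10, 0)

Double-and-add on 6 = (110)₂. Start with P = (7, 11) for the leading 1-bit.
double: tangent at (7, 11): λ = (3·7² + 13)/(2·11) ≡ 8/3. 3⁻¹ ≡ 13 (mod 19) since 3·13 = 39 ≡ 1, so λ ≡ 8·13 ≡ 9.
  x = λ² - 7 - 7 = 81 - 14 ≡ 10; y = λ·(7 - 10) - 11 ≡ 0. → (10, 0)
add P: (10, 0) + (7, 11). λ = (11 - 0)/(7 - 10) ≡ 11/16 mod 19. 16⁻¹ ≡ 6 (mod 19), so λ ≡ 9.
  x = λ² - 10 - 7 = 81 - 17 ≡ 7; y = λ·(10 - 7) - 0 ≡ 8. → (7, 8)
double: tangent at (7, 8): λ = (3·7² + 13)/(2·8) ≡ 8/16. 16⁻¹ ≡ 6 (mod 19) since 16·6 = 96 ≡ 1, so λ ≡ 8·6 ≡ 10.
  x = λ² - 7 - 7 = 100 - 14 ≡ 10; y = λ·(7 - 10) - 8 ≡ 0. → (10, 0)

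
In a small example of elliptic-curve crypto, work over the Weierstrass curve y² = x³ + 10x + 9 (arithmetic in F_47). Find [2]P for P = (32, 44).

tangent at (32, 44): λ = (3·32² + 10)/(2·44) ≡ 27/41. 41⁻¹ ≡ 39 (mod 47), so λ ≡ 27·39 ≡ 19.
  x = λ² - 32 - 32 = 361 - 64 ≡ 15; y = λ·(32 - 15) - 44 ≡ 44. → (15, 44)

(15, 44)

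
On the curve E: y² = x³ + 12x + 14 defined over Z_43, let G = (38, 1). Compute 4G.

Double-and-add on 4 = (100)₂. Start with G = (38, 1) for the leading 1-bit.
double: tangent at (38, 1): λ = (3·38² + 12)/(2·1) ≡ 1/2. 2⁻¹ ≡ 22 (mod 43) since 2·22 = 44 ≡ 1, so λ ≡ 1·22 ≡ 22.
  x = λ² - 38 - 38 = 484 - 76 ≡ 21; y = λ·(38 - 21) - 1 ≡ 29. → (21, 29)
double: tangent at (21, 29): λ = (3·21² + 12)/(2·29) ≡ 2/15. 15⁻¹ ≡ 23 (mod 43) since 15·23 = 345 ≡ 1, so λ ≡ 2·23 ≡ 3.
  x = λ² - 21 - 21 = 9 - 42 ≡ 10; y = λ·(21 - 10) - 29 ≡ 4. → (10, 4)

(10, 4)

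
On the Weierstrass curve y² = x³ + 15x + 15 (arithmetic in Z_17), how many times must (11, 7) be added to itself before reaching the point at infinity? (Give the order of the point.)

2P: tangent at (11, 7): λ = (3·11² + 15)/(2·7) ≡ 4/14. 14⁻¹ ≡ 11 (mod 17), so λ ≡ 4·11 ≡ 10.
  x = λ² - 11 - 11 = 100 - 22 ≡ 10; y = λ·(11 - 10) - 7 ≡ 3. → (10, 3)
3P: (10, 3) + (11, 7). λ = (7 - 3)/(11 - 10) ≡ 4/1 mod 17. 1⁻¹ ≡ 1 (mod 17), so λ ≡ 4.
  x = λ² - 10 - 11 = 16 - 21 ≡ 12; y = λ·(10 - 12) - 3 ≡ 6. → (12, 6)
4P: (12, 6) + (11, 7). λ = (7 - 6)/(11 - 12) ≡ 1/16 mod 17. 16⁻¹ ≡ 16 (mod 17), so λ ≡ 16.
  x = λ² - 12 - 11 = 256 - 23 ≡ 12; y = λ·(12 - 12) - 6 ≡ 11. → (12, 11)
5P: (12, 11) + (11, 7). λ = (7 - 11)/(11 - 12) ≡ 13/16 mod 17. 16⁻¹ ≡ 16 (mod 17), so λ ≡ 4.
  x = λ² - 12 - 11 = 16 - 23 ≡ 10; y = λ·(12 - 10) - 11 ≡ 14. → (10, 14)
6P: (10, 14) + (11, 7). λ = (7 - 14)/(11 - 10) ≡ 10/1 mod 17. 1⁻¹ ≡ 1 (mod 17) since 1·1 = 1 ≡ 1, so λ ≡ 10.
  x = λ² - 10 - 11 = 100 - 21 ≡ 11; y = λ·(10 - 11) - 14 ≡ 10. → (11, 10)
7P: (11, 10) + (11, 7): same x and y₁ ≡ -y₂, so the sum is the point at infinity.
7P = the point at infinity, so the order is 7.

7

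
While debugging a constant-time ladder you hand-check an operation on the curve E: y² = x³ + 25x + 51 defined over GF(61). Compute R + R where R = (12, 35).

(21, 57)

tangent at (12, 35): λ = (3·12² + 25)/(2·35) ≡ 30/9. 9⁻¹ ≡ 34 (mod 61) since 9·34 = 306 ≡ 1, so λ ≡ 30·34 ≡ 44.
  x = λ² - 12 - 12 = 1936 - 24 ≡ 21; y = λ·(12 - 21) - 35 ≡ 57. → (21, 57)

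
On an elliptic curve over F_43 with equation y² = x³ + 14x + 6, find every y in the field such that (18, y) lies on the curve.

x³ + 14x + 6 = 6090 ≡ 27 (mod 43).
27 is a non-residue mod 43; no y exists.

none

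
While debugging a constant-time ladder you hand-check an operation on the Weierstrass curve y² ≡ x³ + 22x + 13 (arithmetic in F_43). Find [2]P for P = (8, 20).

tangent at (8, 20): λ = (3·8² + 22)/(2·20) ≡ 42/40. 40⁻¹ ≡ 14 (mod 43) since 40·14 = 560 ≡ 1, so λ ≡ 42·14 ≡ 29.
  x = λ² - 8 - 8 = 841 - 16 ≡ 8; y = λ·(8 - 8) - 20 ≡ 23. → (8, 23)

(8, 23)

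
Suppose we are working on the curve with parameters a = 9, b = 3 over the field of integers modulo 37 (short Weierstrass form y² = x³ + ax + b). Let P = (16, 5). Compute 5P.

Repeated addition: build up to 5P.
2P: tangent at (16, 5): λ = (3·16² + 9)/(2·5) ≡ 0/10. 10⁻¹ ≡ 26 (mod 37), so λ ≡ 0·26 ≡ 0.
  x = λ² - 16 - 16 = 0 - 32 ≡ 5; y = λ·(16 - 5) - 5 ≡ 32. → (5, 32)
3P: (5, 32) + (16, 5). λ = (5 - 32)/(16 - 5) ≡ 10/11 mod 37. 11⁻¹ ≡ 27 (mod 37), so λ ≡ 11.
  x = λ² - 5 - 16 = 121 - 21 ≡ 26; y = λ·(5 - 26) - 32 ≡ 33. → (26, 33)
4P: (26, 33) + (16, 5). λ = (5 - 33)/(16 - 26) ≡ 9/27 mod 37. 27⁻¹ ≡ 11 (mod 37), so λ ≡ 25.
  x = λ² - 26 - 16 = 625 - 42 ≡ 28; y = λ·(26 - 28) - 33 ≡ 28. → (28, 28)
5P: (28, 28) + (16, 5). λ = (5 - 28)/(16 - 28) ≡ 14/25 mod 37. 25⁻¹ ≡ 3 (mod 37) since 25·3 = 75 ≡ 1, so λ ≡ 5.
  x = λ² - 28 - 16 = 25 - 44 ≡ 18; y = λ·(28 - 18) - 28 ≡ 22. → (18, 22)

(18, 22)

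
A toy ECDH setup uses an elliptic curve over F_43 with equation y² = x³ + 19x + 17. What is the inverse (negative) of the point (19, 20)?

-(19, 20) = (19, -20 mod 43) = (19, 23).

(19, 23)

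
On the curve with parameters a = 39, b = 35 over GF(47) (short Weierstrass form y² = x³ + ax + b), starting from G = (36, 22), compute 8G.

(16, 33)

Repeated addition: build up to 8G.
2G: tangent at (36, 22): λ = (3·36² + 39)/(2·22) ≡ 26/44. 44⁻¹ ≡ 31 (mod 47), so λ ≡ 26·31 ≡ 7.
  x = λ² - 36 - 36 = 49 - 72 ≡ 24; y = λ·(36 - 24) - 22 ≡ 15. → (24, 15)
3G: (24, 15) + (36, 22). λ = (22 - 15)/(36 - 24) ≡ 7/12 mod 47. 12⁻¹ ≡ 4 (mod 47) since 12·4 = 48 ≡ 1, so λ ≡ 28.
  x = λ² - 24 - 36 = 784 - 60 ≡ 19; y = λ·(24 - 19) - 15 ≡ 31. → (19, 31)
4G: (19, 31) + (36, 22). λ = (22 - 31)/(36 - 19) ≡ 38/17 mod 47. 17⁻¹ ≡ 36 (mod 47), so λ ≡ 5.
  x = λ² - 19 - 36 = 25 - 55 ≡ 17; y = λ·(19 - 17) - 31 ≡ 26. → (17, 26)
5G: (17, 26) + (36, 22). λ = (22 - 26)/(36 - 17) ≡ 43/19 mod 47. 19⁻¹ ≡ 5 (mod 47) since 19·5 = 95 ≡ 1, so λ ≡ 27.
  x = λ² - 17 - 36 = 729 - 53 ≡ 18; y = λ·(17 - 18) - 26 ≡ 41. → (18, 41)
6G: (18, 41) + (36, 22). λ = (22 - 41)/(36 - 18) ≡ 28/18 mod 47. 18⁻¹ ≡ 34 (mod 47) since 18·34 = 612 ≡ 1, so λ ≡ 12.
  x = λ² - 18 - 36 = 144 - 54 ≡ 43; y = λ·(18 - 43) - 41 ≡ 35. → (43, 35)
7G: (43, 35) + (36, 22). λ = (22 - 35)/(36 - 43) ≡ 34/40 mod 47. 40⁻¹ ≡ 20 (mod 47), so λ ≡ 22.
  x = λ² - 43 - 36 = 484 - 79 ≡ 29; y = λ·(43 - 29) - 35 ≡ 38. → (29, 38)
8G: (29, 38) + (36, 22). λ = (22 - 38)/(36 - 29) ≡ 31/7 mod 47. 7⁻¹ ≡ 27 (mod 47) since 7·27 = 189 ≡ 1, so λ ≡ 38.
  x = λ² - 29 - 36 = 1444 - 65 ≡ 16; y = λ·(29 - 16) - 38 ≡ 33. → (16, 33)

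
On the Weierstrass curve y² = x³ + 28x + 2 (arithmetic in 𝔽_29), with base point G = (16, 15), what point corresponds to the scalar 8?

Repeated addition: build up to 8G.
2G: tangent at (16, 15): λ = (3·16² + 28)/(2·15) ≡ 13/1. 1⁻¹ ≡ 1 (mod 29) since 1·1 = 1 ≡ 1, so λ ≡ 13·1 ≡ 13.
  x = λ² - 16 - 16 = 169 - 32 ≡ 21; y = λ·(16 - 21) - 15 ≡ 7. → (21, 7)
3G: (21, 7) + (16, 15). λ = (15 - 7)/(16 - 21) ≡ 8/24 mod 29. 24⁻¹ ≡ 23 (mod 29) since 24·23 = 552 ≡ 1, so λ ≡ 10.
  x = λ² - 21 - 16 = 100 - 37 ≡ 5; y = λ·(21 - 5) - 7 ≡ 8. → (5, 8)
4G: (5, 8) + (16, 15). λ = (15 - 8)/(16 - 5) ≡ 7/11 mod 29. 11⁻¹ ≡ 8 (mod 29), so λ ≡ 27.
  x = λ² - 5 - 16 = 729 - 21 ≡ 12; y = λ·(5 - 12) - 8 ≡ 6. → (12, 6)
5G: (12, 6) + (16, 15). λ = (15 - 6)/(16 - 12) ≡ 9/4 mod 29. 4⁻¹ ≡ 22 (mod 29), so λ ≡ 24.
  x = λ² - 12 - 16 = 576 - 28 ≡ 26; y = λ·(12 - 26) - 6 ≡ 6. → (26, 6)
6G: (26, 6) + (16, 15). λ = (15 - 6)/(16 - 26) ≡ 9/19 mod 29. 19⁻¹ ≡ 26 (mod 29), so λ ≡ 2.
  x = λ² - 26 - 16 = 4 - 42 ≡ 20; y = λ·(26 - 20) - 6 ≡ 6. → (20, 6)
7G: (20, 6) + (16, 15). λ = (15 - 6)/(16 - 20) ≡ 9/25 mod 29. 25⁻¹ ≡ 7 (mod 29), so λ ≡ 5.
  x = λ² - 20 - 16 = 25 - 36 ≡ 18; y = λ·(20 - 18) - 6 ≡ 4. → (18, 4)
8G: (18, 4) + (16, 15). λ = (15 - 4)/(16 - 18) ≡ 11/27 mod 29. 27⁻¹ ≡ 14 (mod 29), so λ ≡ 9.
  x = λ² - 18 - 16 = 81 - 34 ≡ 18; y = λ·(18 - 18) - 4 ≡ 25. → (18, 25)

(18, 25)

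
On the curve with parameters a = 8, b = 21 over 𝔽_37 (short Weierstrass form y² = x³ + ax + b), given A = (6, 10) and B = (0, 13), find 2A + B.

(35, 21)

First 2A:
Repeated addition: build up to 2A.
2A: tangent at (6, 10): λ = (3·6² + 8)/(2·10) ≡ 5/20. 20⁻¹ ≡ 13 (mod 37), so λ ≡ 5·13 ≡ 28.
  x = λ² - 6 - 6 = 784 - 12 ≡ 32; y = λ·(6 - 32) - 10 ≡ 2. → (32, 2)
2A = (32, 2).
Finally 2A + B:
(32, 2) + (0, 13). λ = (13 - 2)/(0 - 32) ≡ 11/5 mod 37. 5⁻¹ ≡ 15 (mod 37), so λ ≡ 17.
  x = λ² - 32 - 0 = 289 - 32 ≡ 35; y = λ·(32 - 35) - 2 ≡ 21. → (35, 21)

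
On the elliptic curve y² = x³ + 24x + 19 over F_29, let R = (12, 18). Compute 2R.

tangent at (12, 18): λ = (3·12² + 24)/(2·18) ≡ 21/7. 7⁻¹ ≡ 25 (mod 29) since 7·25 = 175 ≡ 1, so λ ≡ 21·25 ≡ 3.
  x = λ² - 12 - 12 = 9 - 24 ≡ 14; y = λ·(12 - 14) - 18 ≡ 5. → (14, 5)

(14, 5)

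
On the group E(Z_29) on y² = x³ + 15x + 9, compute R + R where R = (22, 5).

tangent at (22, 5): λ = (3·22² + 15)/(2·5) ≡ 17/10. 10⁻¹ ≡ 3 (mod 29), so λ ≡ 17·3 ≡ 22.
  x = λ² - 22 - 22 = 484 - 44 ≡ 5; y = λ·(22 - 5) - 5 ≡ 21. → (5, 21)

(5, 21)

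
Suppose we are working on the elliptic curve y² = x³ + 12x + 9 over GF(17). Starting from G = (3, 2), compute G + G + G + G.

Repeated addition: build up to 4G.
2G: tangent at (3, 2): λ = (3·3² + 12)/(2·2) ≡ 5/4. 4⁻¹ ≡ 13 (mod 17), so λ ≡ 5·13 ≡ 14.
  x = λ² - 3 - 3 = 196 - 6 ≡ 3; y = λ·(3 - 3) - 2 ≡ 15. → (3, 15)
3G: (3, 15) + (3, 2): same x and y₁ ≡ -y₂, so the sum is ∞.
4G: ∞ + (3, 2) = (3, 2) (identity).

(3, 2)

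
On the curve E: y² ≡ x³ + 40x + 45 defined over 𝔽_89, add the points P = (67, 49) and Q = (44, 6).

(67, 49) + (44, 6). λ = (6 - 49)/(44 - 67) ≡ 46/66 mod 89. 66⁻¹ ≡ 58 (mod 89) since 66·58 = 3828 ≡ 1, so λ ≡ 87.
  x = λ² - 67 - 44 = 7569 - 111 ≡ 71; y = λ·(67 - 71) - 49 ≡ 48. → (71, 48)

(71, 48)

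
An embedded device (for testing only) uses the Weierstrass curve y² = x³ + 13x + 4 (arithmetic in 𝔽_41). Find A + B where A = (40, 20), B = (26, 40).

(8, 28)

(40, 20) + (26, 40). λ = (40 - 20)/(26 - 40) ≡ 20/27 mod 41. 27⁻¹ ≡ 38 (mod 41), so λ ≡ 22.
  x = λ² - 40 - 26 = 484 - 66 ≡ 8; y = λ·(40 - 8) - 20 ≡ 28. → (8, 28)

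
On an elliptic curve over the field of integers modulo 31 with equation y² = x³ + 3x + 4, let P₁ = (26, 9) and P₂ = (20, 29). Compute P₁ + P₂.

(3, 28)

(26, 9) + (20, 29). λ = (29 - 9)/(20 - 26) ≡ 20/25 mod 31. 25⁻¹ ≡ 5 (mod 31), so λ ≡ 7.
  x = λ² - 26 - 20 = 49 - 46 ≡ 3; y = λ·(26 - 3) - 9 ≡ 28. → (3, 28)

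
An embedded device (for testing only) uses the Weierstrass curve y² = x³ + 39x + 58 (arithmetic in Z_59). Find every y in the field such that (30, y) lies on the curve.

x³ + 39x + 58 = 28228 ≡ 26 (mod 59).
Square roots of 26 mod 59: 12 and 47 (since 12² = 144 ≡ 26).

12, 47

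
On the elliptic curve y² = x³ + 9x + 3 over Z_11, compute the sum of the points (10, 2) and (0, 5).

(10, 9)

(10, 2) + (0, 5). λ = (5 - 2)/(0 - 10) ≡ 3/1 mod 11. 1⁻¹ ≡ 1 (mod 11), so λ ≡ 3.
  x = λ² - 10 - 0 = 9 - 10 ≡ 10; y = λ·(10 - 10) - 2 ≡ 9. → (10, 9)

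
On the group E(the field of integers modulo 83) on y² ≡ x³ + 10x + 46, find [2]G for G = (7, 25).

tangent at (7, 25): λ = (3·7² + 10)/(2·25) ≡ 74/50. 50⁻¹ ≡ 5 (mod 83), so λ ≡ 74·5 ≡ 38.
  x = λ² - 7 - 7 = 1444 - 14 ≡ 19; y = λ·(7 - 19) - 25 ≡ 17. → (19, 17)

(19, 17)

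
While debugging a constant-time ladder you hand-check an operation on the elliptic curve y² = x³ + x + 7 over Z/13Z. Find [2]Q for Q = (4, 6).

tangent at (4, 6): λ = (3·4² + 1)/(2·6) ≡ 10/12. 12⁻¹ ≡ 12 (mod 13), so λ ≡ 10·12 ≡ 3.
  x = λ² - 4 - 4 = 9 - 8 ≡ 1; y = λ·(4 - 1) - 6 ≡ 3. → (1, 3)

(1, 3)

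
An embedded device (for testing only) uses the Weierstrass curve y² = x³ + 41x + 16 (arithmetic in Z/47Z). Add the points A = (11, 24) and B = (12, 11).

(11, 24) + (12, 11). λ = (11 - 24)/(12 - 11) ≡ 34/1 mod 47. 1⁻¹ ≡ 1 (mod 47), so λ ≡ 34.
  x = λ² - 11 - 12 = 1156 - 23 ≡ 5; y = λ·(11 - 5) - 24 ≡ 39. → (5, 39)

(5, 39)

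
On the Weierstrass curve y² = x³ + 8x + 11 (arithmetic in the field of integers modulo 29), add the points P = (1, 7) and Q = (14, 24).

(20, 15)

(1, 7) + (14, 24). λ = (24 - 7)/(14 - 1) ≡ 17/13 mod 29. 13⁻¹ ≡ 9 (mod 29), so λ ≡ 8.
  x = λ² - 1 - 14 = 64 - 15 ≡ 20; y = λ·(1 - 20) - 7 ≡ 15. → (20, 15)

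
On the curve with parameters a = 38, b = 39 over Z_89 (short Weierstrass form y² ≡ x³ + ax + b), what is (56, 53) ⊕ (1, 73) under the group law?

(77, 76)

(56, 53) + (1, 73). λ = (73 - 53)/(1 - 56) ≡ 20/34 mod 89. 34⁻¹ ≡ 55 (mod 89) since 34·55 = 1870 ≡ 1, so λ ≡ 32.
  x = λ² - 56 - 1 = 1024 - 57 ≡ 77; y = λ·(56 - 77) - 53 ≡ 76. → (77, 76)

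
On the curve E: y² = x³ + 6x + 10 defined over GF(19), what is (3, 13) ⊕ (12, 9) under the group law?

(3, 13) + (12, 9). λ = (9 - 13)/(12 - 3) ≡ 15/9 mod 19. 9⁻¹ ≡ 17 (mod 19) since 9·17 = 153 ≡ 1, so λ ≡ 8.
  x = λ² - 3 - 12 = 64 - 15 ≡ 11; y = λ·(3 - 11) - 13 ≡ 18. → (11, 18)

(11, 18)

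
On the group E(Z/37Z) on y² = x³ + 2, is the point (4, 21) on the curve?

no

y² = 21² ≡ 34; x³ + 0x + 2 = 66 ≡ 29 (mod 37). 34 ≠ 29.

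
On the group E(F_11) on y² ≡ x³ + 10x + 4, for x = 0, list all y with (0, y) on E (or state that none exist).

2, 9

x³ + 10x + 4 = 4 ≡ 4 (mod 11).
Square roots of 4 mod 11: 2 and 9 (since 2² = 4 ≡ 4).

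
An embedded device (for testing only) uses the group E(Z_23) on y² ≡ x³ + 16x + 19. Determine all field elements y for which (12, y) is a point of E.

none

x³ + 16x + 19 = 1939 ≡ 7 (mod 23).
7 is a non-residue mod 23; no y exists.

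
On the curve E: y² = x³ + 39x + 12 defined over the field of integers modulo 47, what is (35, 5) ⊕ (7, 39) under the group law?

(35, 5) + (7, 39). λ = (39 - 5)/(7 - 35) ≡ 34/19 mod 47. 19⁻¹ ≡ 5 (mod 47) since 19·5 = 95 ≡ 1, so λ ≡ 29.
  x = λ² - 35 - 7 = 841 - 42 ≡ 0; y = λ·(35 - 0) - 5 ≡ 23. → (0, 23)

(0, 23)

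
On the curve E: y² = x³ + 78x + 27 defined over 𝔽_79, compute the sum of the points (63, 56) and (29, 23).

(63, 56) + (29, 23). λ = (23 - 56)/(29 - 63) ≡ 46/45 mod 79. 45⁻¹ ≡ 72 (mod 79), so λ ≡ 73.
  x = λ² - 63 - 29 = 5329 - 92 ≡ 23; y = λ·(63 - 23) - 56 ≡ 20. → (23, 20)

(23, 20)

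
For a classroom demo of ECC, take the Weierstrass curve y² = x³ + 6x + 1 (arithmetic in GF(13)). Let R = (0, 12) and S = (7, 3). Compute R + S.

(0, 12) + (7, 3). λ = (3 - 12)/(7 - 0) ≡ 4/7 mod 13. 7⁻¹ ≡ 2 (mod 13) since 7·2 = 14 ≡ 1, so λ ≡ 8.
  x = λ² - 0 - 7 = 64 - 7 ≡ 5; y = λ·(0 - 5) - 12 ≡ 0. → (5, 0)

(5, 0)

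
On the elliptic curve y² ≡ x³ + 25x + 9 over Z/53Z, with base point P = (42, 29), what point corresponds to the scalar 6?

(29, 1)

Repeated addition: build up to 6P.
2P: tangent at (42, 29): λ = (3·42² + 25)/(2·29) ≡ 17/5. 5⁻¹ ≡ 32 (mod 53) since 5·32 = 160 ≡ 1, so λ ≡ 17·32 ≡ 14.
  x = λ² - 42 - 42 = 196 - 84 ≡ 6; y = λ·(42 - 6) - 29 ≡ 51. → (6, 51)
3P: (6, 51) + (42, 29). λ = (29 - 51)/(42 - 6) ≡ 31/36 mod 53. 36⁻¹ ≡ 28 (mod 53) since 36·28 = 1008 ≡ 1, so λ ≡ 20.
  x = λ² - 6 - 42 = 400 - 48 ≡ 34; y = λ·(6 - 34) - 51 ≡ 25. → (34, 25)
4P: (34, 25) + (42, 29). λ = (29 - 25)/(42 - 34) ≡ 4/8 mod 53. 8⁻¹ ≡ 20 (mod 53), so λ ≡ 27.
  x = λ² - 34 - 42 = 729 - 76 ≡ 17; y = λ·(34 - 17) - 25 ≡ 10. → (17, 10)
5P: (17, 10) + (42, 29). λ = (29 - 10)/(42 - 17) ≡ 19/25 mod 53. 25⁻¹ ≡ 17 (mod 53), so λ ≡ 5.
  x = λ² - 17 - 42 = 25 - 59 ≡ 19; y = λ·(17 - 19) - 10 ≡ 33. → (19, 33)
6P: (19, 33) + (42, 29). λ = (29 - 33)/(42 - 19) ≡ 49/23 mod 53. 23⁻¹ ≡ 30 (mod 53), so λ ≡ 39.
  x = λ² - 19 - 42 = 1521 - 61 ≡ 29; y = λ·(19 - 29) - 33 ≡ 1. → (29, 1)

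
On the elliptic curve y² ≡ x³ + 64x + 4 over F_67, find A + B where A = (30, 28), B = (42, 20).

(55, 11)

(30, 28) + (42, 20). λ = (20 - 28)/(42 - 30) ≡ 59/12 mod 67. 12⁻¹ ≡ 28 (mod 67) since 12·28 = 336 ≡ 1, so λ ≡ 44.
  x = λ² - 30 - 42 = 1936 - 72 ≡ 55; y = λ·(30 - 55) - 28 ≡ 11. → (55, 11)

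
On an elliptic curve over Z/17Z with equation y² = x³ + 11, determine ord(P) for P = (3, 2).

9

2P: tangent at (3, 2): λ = (3·3² + 0)/(2·2) ≡ 10/4. 4⁻¹ ≡ 13 (mod 17), so λ ≡ 10·13 ≡ 11.
  x = λ² - 3 - 3 = 121 - 6 ≡ 13; y = λ·(3 - 13) - 2 ≡ 7. → (13, 7)
3P: (13, 7) + (3, 2). λ = (2 - 7)/(3 - 13) ≡ 12/7 mod 17. 7⁻¹ ≡ 5 (mod 17) since 7·5 = 35 ≡ 1, so λ ≡ 9.
  x = λ² - 13 - 3 = 81 - 16 ≡ 14; y = λ·(13 - 14) - 7 ≡ 1. → (14, 1)
4P: (14, 1) + (3, 2). λ = (2 - 1)/(3 - 14) ≡ 1/6 mod 17. 6⁻¹ ≡ 3 (mod 17), so λ ≡ 3.
  x = λ² - 14 - 3 = 9 - 17 ≡ 9; y = λ·(14 - 9) - 1 ≡ 14. → (9, 14)
5P: (9, 14) + (3, 2). λ = (2 - 14)/(3 - 9) ≡ 5/11 mod 17. 11⁻¹ ≡ 14 (mod 17), so λ ≡ 2.
  x = λ² - 9 - 3 = 4 - 12 ≡ 9; y = λ·(9 - 9) - 14 ≡ 3. → (9, 3)
6P: (9, 3) + (3, 2). λ = (2 - 3)/(3 - 9) ≡ 16/11 mod 17. 11⁻¹ ≡ 14 (mod 17) since 11·14 = 154 ≡ 1, so λ ≡ 3.
  x = λ² - 9 - 3 = 9 - 12 ≡ 14; y = λ·(9 - 14) - 3 ≡ 16. → (14, 16)
7P: (14, 16) + (3, 2). λ = (2 - 16)/(3 - 14) ≡ 3/6 mod 17. 6⁻¹ ≡ 3 (mod 17) since 6·3 = 18 ≡ 1, so λ ≡ 9.
  x = λ² - 14 - 3 = 81 - 17 ≡ 13; y = λ·(14 - 13) - 16 ≡ 10. → (13, 10)
8P: (13, 10) + (3, 2). λ = (2 - 10)/(3 - 13) ≡ 9/7 mod 17. 7⁻¹ ≡ 5 (mod 17), so λ ≡ 11.
  x = λ² - 13 - 3 = 121 - 16 ≡ 3; y = λ·(13 - 3) - 10 ≡ 15. → (3, 15)
9P: (3, 15) + (3, 2): same x and y₁ ≡ -y₂, so the sum is O.
9P = O, so the order is 9.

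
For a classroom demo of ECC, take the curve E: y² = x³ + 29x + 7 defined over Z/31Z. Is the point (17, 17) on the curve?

y² = 17² ≡ 10; x³ + 29x + 7 = 5413 ≡ 19 (mod 31). 10 ≠ 19.

no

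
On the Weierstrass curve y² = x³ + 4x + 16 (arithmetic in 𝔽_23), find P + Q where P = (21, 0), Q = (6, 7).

(0, 4)

(21, 0) + (6, 7). λ = (7 - 0)/(6 - 21) ≡ 7/8 mod 23. 8⁻¹ ≡ 3 (mod 23), so λ ≡ 21.
  x = λ² - 21 - 6 = 441 - 27 ≡ 0; y = λ·(21 - 0) - 0 ≡ 4. → (0, 4)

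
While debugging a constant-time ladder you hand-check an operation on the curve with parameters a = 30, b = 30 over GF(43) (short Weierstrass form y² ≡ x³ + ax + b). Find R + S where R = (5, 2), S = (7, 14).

(5, 2) + (7, 14). λ = (14 - 2)/(7 - 5) ≡ 12/2 mod 43. 2⁻¹ ≡ 22 (mod 43), so λ ≡ 6.
  x = λ² - 5 - 7 = 36 - 12 ≡ 24; y = λ·(5 - 24) - 2 ≡ 13. → (24, 13)

(24, 13)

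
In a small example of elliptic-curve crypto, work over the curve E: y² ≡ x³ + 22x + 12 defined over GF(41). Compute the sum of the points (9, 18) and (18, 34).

(4, 0)

(9, 18) + (18, 34). λ = (34 - 18)/(18 - 9) ≡ 16/9 mod 41. 9⁻¹ ≡ 32 (mod 41) since 9·32 = 288 ≡ 1, so λ ≡ 20.
  x = λ² - 9 - 18 = 400 - 27 ≡ 4; y = λ·(9 - 4) - 18 ≡ 0. → (4, 0)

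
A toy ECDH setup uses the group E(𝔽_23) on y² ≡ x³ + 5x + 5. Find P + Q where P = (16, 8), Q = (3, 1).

(13, 6)

(16, 8) + (3, 1). λ = (1 - 8)/(3 - 16) ≡ 16/10 mod 23. 10⁻¹ ≡ 7 (mod 23), so λ ≡ 20.
  x = λ² - 16 - 3 = 400 - 19 ≡ 13; y = λ·(16 - 13) - 8 ≡ 6. → (13, 6)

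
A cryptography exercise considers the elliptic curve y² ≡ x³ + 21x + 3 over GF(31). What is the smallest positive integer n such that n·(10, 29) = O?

5

2P: tangent at (10, 29): λ = (3·10² + 21)/(2·29) ≡ 11/27. 27⁻¹ ≡ 23 (mod 31), so λ ≡ 11·23 ≡ 5.
  x = λ² - 10 - 10 = 25 - 20 ≡ 5; y = λ·(10 - 5) - 29 ≡ 27. → (5, 27)
3P: (5, 27) + (10, 29). λ = (29 - 27)/(10 - 5) ≡ 2/5 mod 31. 5⁻¹ ≡ 25 (mod 31) since 5·25 = 125 ≡ 1, so λ ≡ 19.
  x = λ² - 5 - 10 = 361 - 15 ≡ 5; y = λ·(5 - 5) - 27 ≡ 4. → (5, 4)
4P: (5, 4) + (10, 29). λ = (29 - 4)/(10 - 5) ≡ 25/5 mod 31. 5⁻¹ ≡ 25 (mod 31) since 5·25 = 125 ≡ 1, so λ ≡ 5.
  x = λ² - 5 - 10 = 25 - 15 ≡ 10; y = λ·(5 - 10) - 4 ≡ 2. → (10, 2)
5P: (10, 2) + (10, 29): same x and y₁ ≡ -y₂, so the sum is O.
5P = O, so the order is 5.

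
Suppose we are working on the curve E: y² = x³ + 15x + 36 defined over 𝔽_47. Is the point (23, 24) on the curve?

y² = 24² ≡ 12; x³ + 15x + 36 = 12548 ≡ 46 (mod 47). 12 ≠ 46.

no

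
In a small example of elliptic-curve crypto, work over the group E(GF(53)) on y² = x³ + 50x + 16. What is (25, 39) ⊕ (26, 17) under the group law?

(9, 33)

(25, 39) + (26, 17). λ = (17 - 39)/(26 - 25) ≡ 31/1 mod 53. 1⁻¹ ≡ 1 (mod 53) since 1·1 = 1 ≡ 1, so λ ≡ 31.
  x = λ² - 25 - 26 = 961 - 51 ≡ 9; y = λ·(25 - 9) - 39 ≡ 33. → (9, 33)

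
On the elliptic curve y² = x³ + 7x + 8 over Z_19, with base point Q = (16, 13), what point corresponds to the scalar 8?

Repeated addition: build up to 8Q.
2Q: tangent at (16, 13): λ = (3·16² + 7)/(2·13) ≡ 15/7. 7⁻¹ ≡ 11 (mod 19) since 7·11 = 77 ≡ 1, so λ ≡ 15·11 ≡ 13.
  x = λ² - 16 - 16 = 169 - 32 ≡ 4; y = λ·(16 - 4) - 13 ≡ 10. → (4, 10)
3Q: (4, 10) + (16, 13). λ = (13 - 10)/(16 - 4) ≡ 3/12 mod 19. 12⁻¹ ≡ 8 (mod 19), so λ ≡ 5.
  x = λ² - 4 - 16 = 25 - 20 ≡ 5; y = λ·(4 - 5) - 10 ≡ 4. → (5, 4)
4Q: (5, 4) + (16, 13). λ = (13 - 4)/(16 - 5) ≡ 9/11 mod 19. 11⁻¹ ≡ 7 (mod 19), so λ ≡ 6.
  x = λ² - 5 - 16 = 36 - 21 ≡ 15; y = λ·(5 - 15) - 4 ≡ 12. → (15, 12)
5Q: (15, 12) + (16, 13). λ = (13 - 12)/(16 - 15) ≡ 1/1 mod 19. 1⁻¹ ≡ 1 (mod 19) since 1·1 = 1 ≡ 1, so λ ≡ 1.
  x = λ² - 15 - 16 = 1 - 31 ≡ 8; y = λ·(15 - 8) - 12 ≡ 14. → (8, 14)
6Q: (8, 14) + (16, 13). λ = (13 - 14)/(16 - 8) ≡ 18/8 mod 19. 8⁻¹ ≡ 12 (mod 19), so λ ≡ 7.
  x = λ² - 8 - 16 = 49 - 24 ≡ 6; y = λ·(8 - 6) - 14 ≡ 0. → (6, 0)
7Q: (6, 0) + (16, 13). λ = (13 - 0)/(16 - 6) ≡ 13/10 mod 19. 10⁻¹ ≡ 2 (mod 19) since 10·2 = 20 ≡ 1, so λ ≡ 7.
  x = λ² - 6 - 16 = 49 - 22 ≡ 8; y = λ·(6 - 8) - 0 ≡ 5. → (8, 5)
8Q: (8, 5) + (16, 13). λ = (13 - 5)/(16 - 8) ≡ 8/8 mod 19. 8⁻¹ ≡ 12 (mod 19), so λ ≡ 1.
  x = λ² - 8 - 16 = 1 - 24 ≡ 15; y = λ·(8 - 15) - 5 ≡ 7. → (15, 7)

(15, 7)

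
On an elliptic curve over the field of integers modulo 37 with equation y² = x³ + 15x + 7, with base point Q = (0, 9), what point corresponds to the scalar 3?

(14, 36)

Repeated addition: build up to 3Q.
2Q: tangent at (0, 9): λ = (3·0² + 15)/(2·9) ≡ 15/18. 18⁻¹ ≡ 35 (mod 37), so λ ≡ 15·35 ≡ 7.
  x = λ² - 0 - 0 = 49 - 0 ≡ 12; y = λ·(0 - 12) - 9 ≡ 18. → (12, 18)
3Q: (12, 18) + (0, 9). λ = (9 - 18)/(0 - 12) ≡ 28/25 mod 37. 25⁻¹ ≡ 3 (mod 37), so λ ≡ 10.
  x = λ² - 12 - 0 = 100 - 12 ≡ 14; y = λ·(12 - 14) - 18 ≡ 36. → (14, 36)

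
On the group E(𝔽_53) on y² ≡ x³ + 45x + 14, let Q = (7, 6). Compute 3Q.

Repeated addition: build up to 3Q.
2Q: tangent at (7, 6): λ = (3·7² + 45)/(2·6) ≡ 33/12. 12⁻¹ ≡ 31 (mod 53), so λ ≡ 33·31 ≡ 16.
  x = λ² - 7 - 7 = 256 - 14 ≡ 30; y = λ·(7 - 30) - 6 ≡ 50. → (30, 50)
3Q: (30, 50) + (7, 6). λ = (6 - 50)/(7 - 30) ≡ 9/30 mod 53. 30⁻¹ ≡ 23 (mod 53) since 30·23 = 690 ≡ 1, so λ ≡ 48.
  x = λ² - 30 - 7 = 2304 - 37 ≡ 41; y = λ·(30 - 41) - 50 ≡ 5. → (41, 5)

(41, 5)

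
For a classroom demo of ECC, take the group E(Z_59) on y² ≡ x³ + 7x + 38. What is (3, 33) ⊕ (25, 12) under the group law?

(53, 4)

(3, 33) + (25, 12). λ = (12 - 33)/(25 - 3) ≡ 38/22 mod 59. 22⁻¹ ≡ 51 (mod 59) since 22·51 = 1122 ≡ 1, so λ ≡ 50.
  x = λ² - 3 - 25 = 2500 - 28 ≡ 53; y = λ·(3 - 53) - 33 ≡ 4. → (53, 4)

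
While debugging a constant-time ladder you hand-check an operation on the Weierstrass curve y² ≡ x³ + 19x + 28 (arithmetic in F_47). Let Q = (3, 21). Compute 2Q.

tangent at (3, 21): λ = (3·3² + 19)/(2·21) ≡ 46/42. 42⁻¹ ≡ 28 (mod 47), so λ ≡ 46·28 ≡ 19.
  x = λ² - 3 - 3 = 361 - 6 ≡ 26; y = λ·(3 - 26) - 21 ≡ 12. → (26, 12)

(26, 12)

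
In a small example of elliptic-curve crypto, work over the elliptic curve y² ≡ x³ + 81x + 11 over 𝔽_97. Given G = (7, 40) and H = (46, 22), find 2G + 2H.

(93, 60)

First 2G:
Repeated addition: build up to 2G.
2G: tangent at (7, 40): λ = (3·7² + 81)/(2·40) ≡ 34/80. 80⁻¹ ≡ 57 (mod 97), so λ ≡ 34·57 ≡ 95.
  x = λ² - 7 - 7 = 9025 - 14 ≡ 87; y = λ·(7 - 87) - 40 ≡ 23. → (87, 23)
2G = (87, 23).
Next 2H:
Repeated addition: build up to 2H.
2H: tangent at (46, 22): λ = (3·46² + 81)/(2·22) ≡ 27/44. 44⁻¹ ≡ 86 (mod 97), so λ ≡ 27·86 ≡ 91.
  x = λ² - 46 - 46 = 8281 - 92 ≡ 41; y = λ·(46 - 41) - 22 ≡ 45. → (41, 45)
2H = (41, 45).
Finally 2G + 2H:
(87, 23) + (41, 45). λ = (45 - 23)/(41 - 87) ≡ 22/51 mod 97. 51⁻¹ ≡ 78 (mod 97), so λ ≡ 67.
  x = λ² - 87 - 41 = 4489 - 128 ≡ 93; y = λ·(87 - 93) - 23 ≡ 60. → (93, 60)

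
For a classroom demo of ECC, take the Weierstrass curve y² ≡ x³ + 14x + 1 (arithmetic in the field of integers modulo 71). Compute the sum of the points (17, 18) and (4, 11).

(15, 65)

(17, 18) + (4, 11). λ = (11 - 18)/(4 - 17) ≡ 64/58 mod 71. 58⁻¹ ≡ 60 (mod 71), so λ ≡ 6.
  x = λ² - 17 - 4 = 36 - 21 ≡ 15; y = λ·(17 - 15) - 18 ≡ 65. → (15, 65)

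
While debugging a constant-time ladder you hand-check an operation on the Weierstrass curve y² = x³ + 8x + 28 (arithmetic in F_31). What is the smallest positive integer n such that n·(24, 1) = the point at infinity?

2P: tangent at (24, 1): λ = (3·24² + 8)/(2·1) ≡ 0/2. 2⁻¹ ≡ 16 (mod 31) since 2·16 = 32 ≡ 1, so λ ≡ 0·16 ≡ 0.
  x = λ² - 24 - 24 = 0 - 48 ≡ 14; y = λ·(24 - 14) - 1 ≡ 30. → (14, 30)
3P: (14, 30) + (24, 1). λ = (1 - 30)/(24 - 14) ≡ 2/10 mod 31. 10⁻¹ ≡ 28 (mod 31), so λ ≡ 25.
  x = λ² - 14 - 24 = 625 - 38 ≡ 29; y = λ·(14 - 29) - 30 ≡ 29. → (29, 29)
4P: (29, 29) + (24, 1). λ = (1 - 29)/(24 - 29) ≡ 3/26 mod 31. 26⁻¹ ≡ 6 (mod 31) since 26·6 = 156 ≡ 1, so λ ≡ 18.
  x = λ² - 29 - 24 = 324 - 53 ≡ 23; y = λ·(29 - 23) - 29 ≡ 17. → (23, 17)
5P: (23, 17) + (24, 1). λ = (1 - 17)/(24 - 23) ≡ 15/1 mod 31. 1⁻¹ ≡ 1 (mod 31), so λ ≡ 15.
  x = λ² - 23 - 24 = 225 - 47 ≡ 23; y = λ·(23 - 23) - 17 ≡ 14. → (23, 14)
6P: (23, 14) + (24, 1). λ = (1 - 14)/(24 - 23) ≡ 18/1 mod 31. 1⁻¹ ≡ 1 (mod 31), so λ ≡ 18.
  x = λ² - 23 - 24 = 324 - 47 ≡ 29; y = λ·(23 - 29) - 14 ≡ 2. → (29, 2)
7P: (29, 2) + (24, 1). λ = (1 - 2)/(24 - 29) ≡ 30/26 mod 31. 26⁻¹ ≡ 6 (mod 31) since 26·6 = 156 ≡ 1, so λ ≡ 25.
  x = λ² - 29 - 24 = 625 - 53 ≡ 14; y = λ·(29 - 14) - 2 ≡ 1. → (14, 1)
8P: (14, 1) + (24, 1). λ = (1 - 1)/(24 - 14) ≡ 0/10 mod 31. 10⁻¹ ≡ 28 (mod 31), so λ ≡ 0.
  x = λ² - 14 - 24 = 0 - 38 ≡ 24; y = λ·(14 - 24) - 1 ≡ 30. → (24, 30)
9P: (24, 30) + (24, 1): same x and y₁ ≡ -y₂, so the sum is the point at infinity.
9P = the point at infinity, so the order is 9.

9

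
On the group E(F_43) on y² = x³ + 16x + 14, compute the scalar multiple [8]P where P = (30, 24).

(42, 30)

Double-and-add on 8 = (1000)₂. Start with P = (30, 24) for the leading 1-bit.
double: tangent at (30, 24): λ = (3·30² + 16)/(2·24) ≡ 7/5. 5⁻¹ ≡ 26 (mod 43), so λ ≡ 7·26 ≡ 10.
  x = λ² - 30 - 30 = 100 - 60 ≡ 40; y = λ·(30 - 40) - 24 ≡ 5. → (40, 5)
double: tangent at (40, 5): λ = (3·40² + 16)/(2·5) ≡ 0/10. 10⁻¹ ≡ 13 (mod 43), so λ ≡ 0·13 ≡ 0.
  x = λ² - 40 - 40 = 0 - 80 ≡ 6; y = λ·(40 - 6) - 5 ≡ 38. → (6, 38)
double: tangent at (6, 38): λ = (3·6² + 16)/(2·38) ≡ 38/33. 33⁻¹ ≡ 30 (mod 43), so λ ≡ 38·30 ≡ 22.
  x = λ² - 6 - 6 = 484 - 12 ≡ 42; y = λ·(6 - 42) - 38 ≡ 30. → (42, 30)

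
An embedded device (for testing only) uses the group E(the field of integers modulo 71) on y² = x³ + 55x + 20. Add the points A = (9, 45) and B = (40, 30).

(41, 14)

(9, 45) + (40, 30). λ = (30 - 45)/(40 - 9) ≡ 56/31 mod 71. 31⁻¹ ≡ 55 (mod 71), so λ ≡ 27.
  x = λ² - 9 - 40 = 729 - 49 ≡ 41; y = λ·(9 - 41) - 45 ≡ 14. → (41, 14)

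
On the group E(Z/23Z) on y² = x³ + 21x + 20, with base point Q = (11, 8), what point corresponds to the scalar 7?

Repeated addition: build up to 7Q.
2Q: tangent at (11, 8): λ = (3·11² + 21)/(2·8) ≡ 16/16. 16⁻¹ ≡ 13 (mod 23), so λ ≡ 16·13 ≡ 1.
  x = λ² - 11 - 11 = 1 - 22 ≡ 2; y = λ·(11 - 2) - 8 ≡ 1. → (2, 1)
3Q: (2, 1) + (11, 8). λ = (8 - 1)/(11 - 2) ≡ 7/9 mod 23. 9⁻¹ ≡ 18 (mod 23) since 9·18 = 162 ≡ 1, so λ ≡ 11.
  x = λ² - 2 - 11 = 121 - 13 ≡ 16; y = λ·(2 - 16) - 1 ≡ 6. → (16, 6)
4Q: (16, 6) + (11, 8). λ = (8 - 6)/(11 - 16) ≡ 2/18 mod 23. 18⁻¹ ≡ 9 (mod 23), so λ ≡ 18.
  x = λ² - 16 - 11 = 324 - 27 ≡ 21; y = λ·(16 - 21) - 6 ≡ 19. → (21, 19)
5Q: (21, 19) + (11, 8). λ = (8 - 19)/(11 - 21) ≡ 12/13 mod 23. 13⁻¹ ≡ 16 (mod 23) since 13·16 = 208 ≡ 1, so λ ≡ 8.
  x = λ² - 21 - 11 = 64 - 32 ≡ 9; y = λ·(21 - 9) - 19 ≡ 8. → (9, 8)
6Q: (9, 8) + (11, 8). λ = (8 - 8)/(11 - 9) ≡ 0/2 mod 23. 2⁻¹ ≡ 12 (mod 23) since 2·12 = 24 ≡ 1, so λ ≡ 0.
  x = λ² - 9 - 11 = 0 - 20 ≡ 3; y = λ·(9 - 3) - 8 ≡ 15. → (3, 15)
7Q: (3, 15) + (11, 8). λ = (8 - 15)/(11 - 3) ≡ 16/8 mod 23. 8⁻¹ ≡ 3 (mod 23) since 8·3 = 24 ≡ 1, so λ ≡ 2.
  x = λ² - 3 - 11 = 4 - 14 ≡ 13; y = λ·(3 - 13) - 15 ≡ 11. → (13, 11)

(13, 11)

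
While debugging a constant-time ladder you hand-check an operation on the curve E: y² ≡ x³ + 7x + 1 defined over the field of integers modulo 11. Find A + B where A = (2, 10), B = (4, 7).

(2, 10) + (4, 7). λ = (7 - 10)/(4 - 2) ≡ 8/2 mod 11. 2⁻¹ ≡ 6 (mod 11) since 2·6 = 12 ≡ 1, so λ ≡ 4.
  x = λ² - 2 - 4 = 16 - 6 ≡ 10; y = λ·(2 - 10) - 10 ≡ 2. → (10, 2)

(10, 2)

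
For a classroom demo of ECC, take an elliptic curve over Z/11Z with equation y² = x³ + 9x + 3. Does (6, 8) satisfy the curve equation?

y² = 8² ≡ 9; x³ + 9x + 3 = 273 ≡ 9 (mod 11). 9 = 9.

yes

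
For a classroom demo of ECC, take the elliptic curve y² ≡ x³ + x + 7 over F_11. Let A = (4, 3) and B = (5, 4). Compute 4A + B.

First 4A:
Double-and-add on 4 = (100)₂. Start with A = (4, 3) for the leading 1-bit.
double: tangent at (4, 3): λ = (3·4² + 1)/(2·3) ≡ 5/6. 6⁻¹ ≡ 2 (mod 11), so λ ≡ 5·2 ≡ 10.
  x = λ² - 4 - 4 = 100 - 8 ≡ 4; y = λ·(4 - 4) - 3 ≡ 8. → (4, 8)
double: tangent at (4, 8): λ = (3·4² + 1)/(2·8) ≡ 5/5. 5⁻¹ ≡ 9 (mod 11), so λ ≡ 5·9 ≡ 1.
  x = λ² - 4 - 4 = 1 - 8 ≡ 4; y = λ·(4 - 4) - 8 ≡ 3. → (4, 3)
4A = (4, 3).
Finally 4A + B:
(4, 3) + (5, 4). λ = (4 - 3)/(5 - 4) ≡ 1/1 mod 11. 1⁻¹ ≡ 1 (mod 11), so λ ≡ 1.
  x = λ² - 4 - 5 = 1 - 9 ≡ 3; y = λ·(4 - 3) - 3 ≡ 9. → (3, 9)

(3, 9)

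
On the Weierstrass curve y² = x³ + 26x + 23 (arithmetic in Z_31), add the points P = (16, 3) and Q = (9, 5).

(20, 7)

(16, 3) + (9, 5). λ = (5 - 3)/(9 - 16) ≡ 2/24 mod 31. 24⁻¹ ≡ 22 (mod 31) since 24·22 = 528 ≡ 1, so λ ≡ 13.
  x = λ² - 16 - 9 = 169 - 25 ≡ 20; y = λ·(16 - 20) - 3 ≡ 7. → (20, 7)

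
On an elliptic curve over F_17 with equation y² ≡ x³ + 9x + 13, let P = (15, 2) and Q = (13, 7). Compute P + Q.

(15, 2) + (13, 7). λ = (7 - 2)/(13 - 15) ≡ 5/15 mod 17. 15⁻¹ ≡ 8 (mod 17), so λ ≡ 6.
  x = λ² - 15 - 13 = 36 - 28 ≡ 8; y = λ·(15 - 8) - 2 ≡ 6. → (8, 6)

(8, 6)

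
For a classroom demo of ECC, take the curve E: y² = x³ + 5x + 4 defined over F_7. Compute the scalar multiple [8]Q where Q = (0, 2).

Double-and-add on 8 = (1000)₂. Start with Q = (0, 2) for the leading 1-bit.
double: tangent at (0, 2): λ = (3·0² + 5)/(2·2) ≡ 5/4. 4⁻¹ ≡ 2 (mod 7) since 4·2 = 8 ≡ 1, so λ ≡ 5·2 ≡ 3.
  x = λ² - 0 - 0 = 9 - 0 ≡ 2; y = λ·(0 - 2) - 2 ≡ 6. → (2, 6)
double: tangent at (2, 6): λ = (3·2² + 5)/(2·6) ≡ 3/5. 5⁻¹ ≡ 3 (mod 7), so λ ≡ 3·3 ≡ 2.
  x = λ² - 2 - 2 = 4 - 4 ≡ 0; y = λ·(2 - 0) - 6 ≡ 5. → (0, 5)
double: tangent at (0, 5): λ = (3·0² + 5)/(2·5) ≡ 5/3. 3⁻¹ ≡ 5 (mod 7), so λ ≡ 5·5 ≡ 4.
  x = λ² - 0 - 0 = 16 - 0 ≡ 2; y = λ·(0 - 2) - 5 ≡ 1. → (2, 1)

(2, 1)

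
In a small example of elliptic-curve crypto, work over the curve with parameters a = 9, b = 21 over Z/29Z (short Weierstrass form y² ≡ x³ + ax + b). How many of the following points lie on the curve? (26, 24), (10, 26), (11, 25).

(26, 24): 24² ≡ 25, rhs ≡ 25 → on.
(10, 26): 26² ≡ 9, rhs ≡ 9 → on.
(11, 25): 25² ≡ 16, rhs ≡ 1 → off.

2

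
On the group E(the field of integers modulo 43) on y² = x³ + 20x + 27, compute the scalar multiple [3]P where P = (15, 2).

(30, 8)

Repeated addition: build up to 3P.
2P: tangent at (15, 2): λ = (3·15² + 20)/(2·2) ≡ 7/4. 4⁻¹ ≡ 11 (mod 43), so λ ≡ 7·11 ≡ 34.
  x = λ² - 15 - 15 = 1156 - 30 ≡ 8; y = λ·(15 - 8) - 2 ≡ 21. → (8, 21)
3P: (8, 21) + (15, 2). λ = (2 - 21)/(15 - 8) ≡ 24/7 mod 43. 7⁻¹ ≡ 37 (mod 43), so λ ≡ 28.
  x = λ² - 8 - 15 = 784 - 23 ≡ 30; y = λ·(8 - 30) - 21 ≡ 8. → (30, 8)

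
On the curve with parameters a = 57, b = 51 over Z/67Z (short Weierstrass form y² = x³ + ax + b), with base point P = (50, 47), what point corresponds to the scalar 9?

(33, 9)

Double-and-add on 9 = (1001)₂. Start with P = (50, 47) for the leading 1-bit.
double: tangent at (50, 47): λ = (3·50² + 57)/(2·47) ≡ 53/27. 27⁻¹ ≡ 5 (mod 67), so λ ≡ 53·5 ≡ 64.
  x = λ² - 50 - 50 = 4096 - 100 ≡ 43; y = λ·(50 - 43) - 47 ≡ 66. → (43, 66)
double: tangent at (43, 66): λ = (3·43² + 57)/(2·66) ≡ 43/65. 65⁻¹ ≡ 33 (mod 67), so λ ≡ 43·33 ≡ 12.
  x = λ² - 43 - 43 = 144 - 86 ≡ 58; y = λ·(43 - 58) - 66 ≡ 22. → (58, 22)
double: tangent at (58, 22): λ = (3·58² + 57)/(2·22) ≡ 32/44. 44⁻¹ ≡ 32 (mod 67), so λ ≡ 32·32 ≡ 19.
  x = λ² - 58 - 58 = 361 - 116 ≡ 44; y = λ·(58 - 44) - 22 ≡ 43. → (44, 43)
add P: (44, 43) + (50, 47). λ = (47 - 43)/(50 - 44) ≡ 4/6 mod 67. 6⁻¹ ≡ 56 (mod 67), so λ ≡ 23.
  x = λ² - 44 - 50 = 529 - 94 ≡ 33; y = λ·(44 - 33) - 43 ≡ 9. → (33, 9)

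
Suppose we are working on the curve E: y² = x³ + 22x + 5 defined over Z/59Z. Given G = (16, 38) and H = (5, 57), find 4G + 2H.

First 4G:
Double-and-add on 4 = (100)₂. Start with G = (16, 38) for the leading 1-bit.
double: tangent at (16, 38): λ = (3·16² + 22)/(2·38) ≡ 23/17. 17⁻¹ ≡ 7 (mod 59), so λ ≡ 23·7 ≡ 43.
  x = λ² - 16 - 16 = 1849 - 32 ≡ 47; y = λ·(16 - 47) - 38 ≡ 45. → (47, 45)
double: tangent at (47, 45): λ = (3·47² + 22)/(2·45) ≡ 41/31. 31⁻¹ ≡ 40 (mod 59) since 31·40 = 1240 ≡ 1, so λ ≡ 41·40 ≡ 47.
  x = λ² - 47 - 47 = 2209 - 94 ≡ 50; y = λ·(47 - 50) - 45 ≡ 50. → (50, 50)
4G = (50, 50).
Next 2H:
Repeated addition: build up to 2H.
2H: tangent at (5, 57): λ = (3·5² + 22)/(2·57) ≡ 38/55. 55⁻¹ ≡ 44 (mod 59), so λ ≡ 38·44 ≡ 20.
  x = λ² - 5 - 5 = 400 - 10 ≡ 36; y = λ·(5 - 36) - 57 ≡ 31. → (36, 31)
2H = (36, 31).
Finally 4G + 2H:
(50, 50) + (36, 31). λ = (31 - 50)/(36 - 50) ≡ 40/45 mod 59. 45⁻¹ ≡ 21 (mod 59) since 45·21 = 945 ≡ 1, so λ ≡ 14.
  x = λ² - 50 - 36 = 196 - 86 ≡ 51; y = λ·(50 - 51) - 50 ≡ 54. → (51, 54)

(51, 54)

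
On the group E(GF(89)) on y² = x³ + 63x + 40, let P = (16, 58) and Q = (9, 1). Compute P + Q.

(16, 58) + (9, 1). λ = (1 - 58)/(9 - 16) ≡ 32/82 mod 89. 82⁻¹ ≡ 38 (mod 89) since 82·38 = 3116 ≡ 1, so λ ≡ 59.
  x = λ² - 16 - 9 = 3481 - 25 ≡ 74; y = λ·(16 - 74) - 58 ≡ 80. → (74, 80)

(74, 80)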